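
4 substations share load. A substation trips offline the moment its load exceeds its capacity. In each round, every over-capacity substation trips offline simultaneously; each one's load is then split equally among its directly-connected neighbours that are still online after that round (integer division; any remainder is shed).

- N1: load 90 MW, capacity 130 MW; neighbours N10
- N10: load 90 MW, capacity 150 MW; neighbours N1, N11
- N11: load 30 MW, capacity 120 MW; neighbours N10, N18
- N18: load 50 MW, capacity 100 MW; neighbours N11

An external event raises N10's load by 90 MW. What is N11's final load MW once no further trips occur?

Round 1 — N10 at 180 > 150. N10 trips offline.
  N10 sheds 180 MW to N1, N11: 90 each.
    N1: 90+90 = 180 > 130
    N11: 30+90 = 120 ≤ 120
Round 2 — N1 trips offline.
  N1 sheds 180 MW: no online neighbours, lost.
No further trips.

120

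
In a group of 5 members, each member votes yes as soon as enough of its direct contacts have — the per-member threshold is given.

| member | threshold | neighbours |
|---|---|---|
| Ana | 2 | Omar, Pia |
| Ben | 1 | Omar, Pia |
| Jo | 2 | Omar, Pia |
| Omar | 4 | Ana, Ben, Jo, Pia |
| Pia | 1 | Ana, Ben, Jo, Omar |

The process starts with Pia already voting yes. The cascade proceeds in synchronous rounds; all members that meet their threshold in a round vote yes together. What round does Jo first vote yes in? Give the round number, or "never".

never

Round 1 — Pia votes yes (initial).
Round 2 — checking thresholds:
  Ana: 1 of 2 neighbours < 2, holds.
  Ben: 1 of 2 neighbours ≥ 1, votes yes.
  Jo: 1 of 2 neighbours < 2, holds.
  Omar: 1 of 4 neighbours < 4, holds.
Round 3 — no new yes votes; cascade stops.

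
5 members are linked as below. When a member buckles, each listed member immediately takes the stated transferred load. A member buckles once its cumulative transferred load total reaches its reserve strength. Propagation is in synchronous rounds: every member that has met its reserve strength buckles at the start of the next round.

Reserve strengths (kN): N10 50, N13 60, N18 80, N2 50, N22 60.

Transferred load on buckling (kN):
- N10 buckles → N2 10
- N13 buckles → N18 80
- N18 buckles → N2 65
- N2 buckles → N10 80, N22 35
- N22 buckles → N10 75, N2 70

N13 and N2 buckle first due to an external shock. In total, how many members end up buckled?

4

Round 1 — N13, N2 buckle (initial).
  N10: +80 → 80 ≥ 50
  N18: +80 → 80 ≥ 80
  N22: +35 → 35 < 60
Round 2 — N10, N18 buckle.
No further bucklings.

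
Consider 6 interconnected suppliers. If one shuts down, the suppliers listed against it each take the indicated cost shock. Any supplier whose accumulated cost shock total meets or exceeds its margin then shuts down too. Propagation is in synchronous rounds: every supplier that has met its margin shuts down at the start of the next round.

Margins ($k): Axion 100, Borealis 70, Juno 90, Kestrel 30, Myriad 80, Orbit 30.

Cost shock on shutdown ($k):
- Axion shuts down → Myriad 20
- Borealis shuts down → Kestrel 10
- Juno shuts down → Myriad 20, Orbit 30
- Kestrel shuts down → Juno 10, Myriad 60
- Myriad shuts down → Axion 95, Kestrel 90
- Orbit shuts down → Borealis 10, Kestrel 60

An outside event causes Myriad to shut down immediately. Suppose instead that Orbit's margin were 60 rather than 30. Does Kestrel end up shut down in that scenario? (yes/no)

With Orbit's margin at 60:
Round 1 — Myriad shuts down (initial).
  Axion: +95 → 95 < 100
  Kestrel: +90 → 90 ≥ 30
Round 2 — Kestrel shuts down.
  Juno: +10 → 10 < 90
No further shutdowns.

yes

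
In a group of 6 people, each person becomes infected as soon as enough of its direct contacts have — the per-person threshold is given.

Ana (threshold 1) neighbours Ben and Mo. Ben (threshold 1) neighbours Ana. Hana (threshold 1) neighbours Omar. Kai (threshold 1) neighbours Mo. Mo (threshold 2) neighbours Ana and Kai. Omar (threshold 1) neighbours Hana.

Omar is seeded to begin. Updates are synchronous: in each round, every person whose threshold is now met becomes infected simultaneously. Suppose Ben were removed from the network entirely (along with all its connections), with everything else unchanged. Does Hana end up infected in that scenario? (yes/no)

yes

With Ben removed:
Round 1 — Omar becomes infected (initial).
Round 2 — checking thresholds:
  Hana: 1 of 1 neighbours ≥ 1, becomes infected.
Round 3 — no new infections; cascade stops.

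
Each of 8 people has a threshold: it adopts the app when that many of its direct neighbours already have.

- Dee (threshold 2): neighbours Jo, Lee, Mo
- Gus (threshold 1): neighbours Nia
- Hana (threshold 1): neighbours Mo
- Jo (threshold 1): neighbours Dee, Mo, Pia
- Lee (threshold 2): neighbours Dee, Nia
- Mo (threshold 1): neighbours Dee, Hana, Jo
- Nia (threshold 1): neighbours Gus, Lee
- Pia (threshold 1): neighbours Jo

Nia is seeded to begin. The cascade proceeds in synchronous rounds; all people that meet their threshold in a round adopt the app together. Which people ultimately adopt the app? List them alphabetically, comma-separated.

Round 1 — Nia adopts the app (initial).
Round 2 — checking thresholds:
  Gus: 1 of 1 neighbours ≥ 1, adopts the app.
  Lee: 1 of 2 neighbours < 2, below threshold.
Round 3 — no new adoptions; cascade stops.

Gus, Nia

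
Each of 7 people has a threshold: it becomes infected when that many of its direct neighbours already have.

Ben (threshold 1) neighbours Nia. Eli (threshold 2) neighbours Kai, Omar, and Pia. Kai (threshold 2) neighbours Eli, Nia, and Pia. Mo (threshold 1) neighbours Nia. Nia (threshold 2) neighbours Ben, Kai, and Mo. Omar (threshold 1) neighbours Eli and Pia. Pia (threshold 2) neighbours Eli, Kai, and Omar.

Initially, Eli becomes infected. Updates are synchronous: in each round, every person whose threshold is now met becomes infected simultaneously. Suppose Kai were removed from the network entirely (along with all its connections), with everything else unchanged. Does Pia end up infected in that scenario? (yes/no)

yes

With Kai removed:
Round 1 — Eli becomes infected (initial).
Round 2 — checking thresholds:
  Omar: 1 of 2 neighbours ≥ 1, becomes infected.
  Pia: 1 of 2 neighbours < 2, holds.
Round 3 — checking thresholds:
  Pia: 2 of 2 neighbours ≥ 2, becomes infected.
Round 4 — no new infections; cascade stops.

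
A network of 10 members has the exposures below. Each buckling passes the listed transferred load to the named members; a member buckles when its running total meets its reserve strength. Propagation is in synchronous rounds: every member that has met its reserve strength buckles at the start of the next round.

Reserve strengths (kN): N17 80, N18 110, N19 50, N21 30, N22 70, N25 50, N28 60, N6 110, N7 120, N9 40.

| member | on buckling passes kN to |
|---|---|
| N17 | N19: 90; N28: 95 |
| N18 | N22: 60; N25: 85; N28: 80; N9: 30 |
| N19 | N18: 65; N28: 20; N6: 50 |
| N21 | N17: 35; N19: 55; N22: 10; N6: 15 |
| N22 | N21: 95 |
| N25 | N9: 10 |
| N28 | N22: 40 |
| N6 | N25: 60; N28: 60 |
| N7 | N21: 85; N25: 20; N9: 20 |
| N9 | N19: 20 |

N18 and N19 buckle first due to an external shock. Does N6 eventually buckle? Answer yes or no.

Round 1 — N18, N19 buckle (initial).
  N22: +60 → 60 < 70
  N25: +85 → 85 ≥ 50
  N28: +80+20 → 100 ≥ 60
  N6: +50 → 50 < 110
  N9: +30 → 30 < 40
Round 2 — N25, N28 buckle.
  N22: +40 → 100 ≥ 70
  N9: +10 → 40 ≥ 40
Round 3 — N22, N9 buckle.
  N21: +95 → 95 ≥ 30
Round 4 — N21 buckles.
  N17: +35 → 35 < 80
  N6: +15 → 65 < 110
No further bucklings.

no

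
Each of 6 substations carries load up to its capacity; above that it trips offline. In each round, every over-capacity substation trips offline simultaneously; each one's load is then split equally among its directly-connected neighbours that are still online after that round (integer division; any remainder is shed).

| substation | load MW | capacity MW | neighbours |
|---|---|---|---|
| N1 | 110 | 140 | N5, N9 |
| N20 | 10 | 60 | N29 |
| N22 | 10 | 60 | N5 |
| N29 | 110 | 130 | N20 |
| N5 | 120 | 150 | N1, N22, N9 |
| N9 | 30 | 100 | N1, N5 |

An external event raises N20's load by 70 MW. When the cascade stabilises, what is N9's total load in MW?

Round 1 — N20 at 80 > 60. N20 trips offline.
  N20 sheds 80 MW to N29: 80 each.
    N29: 110+80 = 190 > 130
Round 2 — N29 trips offline.
  N29 sheds 190 MW: no online neighbours, lost.
No further trips.

30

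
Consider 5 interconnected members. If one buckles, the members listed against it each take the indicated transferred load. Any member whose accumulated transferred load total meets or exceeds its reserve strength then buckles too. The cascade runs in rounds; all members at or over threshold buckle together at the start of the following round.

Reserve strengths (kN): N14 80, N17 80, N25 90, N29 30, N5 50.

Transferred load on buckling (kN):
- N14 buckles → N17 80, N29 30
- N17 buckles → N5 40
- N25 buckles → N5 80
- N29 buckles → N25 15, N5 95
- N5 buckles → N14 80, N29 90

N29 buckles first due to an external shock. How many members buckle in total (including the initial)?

4

Round 1 — N29 buckles (initial).
  N25: +15 → 15 < 90
  N5: +95 → 95 ≥ 50
Round 2 — N5 buckles.
  N14: +80 → 80 ≥ 80
Round 3 — N14 buckles.
  N17: +80 → 80 ≥ 80
Round 4 — N17 buckles.
No further bucklings.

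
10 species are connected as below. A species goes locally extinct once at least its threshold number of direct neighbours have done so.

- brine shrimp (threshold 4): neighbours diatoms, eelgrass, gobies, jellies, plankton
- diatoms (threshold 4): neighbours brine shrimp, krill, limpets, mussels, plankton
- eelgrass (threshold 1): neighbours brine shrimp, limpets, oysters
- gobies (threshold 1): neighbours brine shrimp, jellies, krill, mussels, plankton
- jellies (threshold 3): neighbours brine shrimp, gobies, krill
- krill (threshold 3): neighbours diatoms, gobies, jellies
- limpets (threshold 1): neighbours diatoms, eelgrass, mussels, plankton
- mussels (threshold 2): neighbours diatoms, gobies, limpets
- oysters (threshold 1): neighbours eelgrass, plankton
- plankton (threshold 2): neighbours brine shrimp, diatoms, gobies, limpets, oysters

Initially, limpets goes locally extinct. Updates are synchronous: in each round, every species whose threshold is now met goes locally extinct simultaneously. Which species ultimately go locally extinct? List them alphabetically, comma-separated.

Round 1 — limpets goes locally extinct (initial).
Round 2 — checking thresholds:
  diatoms: 1 of 5 neighbours < 4, below threshold.
  eelgrass: 1 of 3 neighbours ≥ 1, goes locally extinct.
  mussels: 1 of 3 neighbours < 2, below threshold.
  plankton: 1 of 5 neighbours < 2, below threshold.
Round 3 — checking thresholds:
  brine shrimp: 1 of 5 neighbours < 4, below threshold.
  diatoms: 1 of 5 neighbours < 4, below threshold.
  mussels: 1 of 3 neighbours < 2, below threshold.
  oysters: 1 of 2 neighbours ≥ 1, goes locally extinct.
  plankton: 1 of 5 neighbours < 2, below threshold.
Round 4 — checking thresholds:
  brine shrimp: 1 of 5 neighbours < 4, below threshold.
  diatoms: 1 of 5 neighbours < 4, below threshold.
  mussels: 1 of 3 neighbours < 2, below threshold.
  plankton: 2 of 5 neighbours ≥ 2, goes locally extinct.
Round 5 — checking thresholds:
  brine shrimp: 2 of 5 neighbours < 4, below threshold.
  diatoms: 2 of 5 neighbours < 4, below threshold.
  gobies: 1 of 5 neighbours ≥ 1, goes locally extinct.
  mussels: 1 of 3 neighbours < 2, below threshold.
Round 6 — checking thresholds:
  brine shrimp: 3 of 5 neighbours < 4, below threshold.
  diatoms: 2 of 5 neighbours < 4, below threshold.
  jellies: 1 of 3 neighbours < 3, below threshold.
  krill: 1 of 3 neighbours < 3, below threshold.
  mussels: 2 of 3 neighbours ≥ 2, goes locally extinct.
Round 7 — no new extinctions; cascade stops.

eelgrass, gobies, limpets, mussels, oysters, plankton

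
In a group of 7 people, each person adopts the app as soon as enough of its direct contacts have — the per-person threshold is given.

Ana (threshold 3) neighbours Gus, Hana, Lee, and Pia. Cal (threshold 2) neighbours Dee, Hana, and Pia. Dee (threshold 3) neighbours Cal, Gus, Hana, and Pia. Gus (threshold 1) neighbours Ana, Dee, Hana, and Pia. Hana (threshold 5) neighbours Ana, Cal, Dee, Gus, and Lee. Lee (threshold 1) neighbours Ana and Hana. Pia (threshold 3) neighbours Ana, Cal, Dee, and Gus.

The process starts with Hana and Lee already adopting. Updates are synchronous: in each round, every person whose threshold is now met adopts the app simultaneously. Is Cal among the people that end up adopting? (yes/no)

no

Round 1 — Hana, Lee adopt the app (initial).
Round 2 — checking thresholds:
  Ana: 2 of 4 neighbours < 3, below threshold.
  Cal: 1 of 3 neighbours < 2, below threshold.
  Dee: 1 of 4 neighbours < 3, below threshold.
  Gus: 1 of 4 neighbours ≥ 1, adopts the app.
Round 3 — checking thresholds:
  Ana: 3 of 4 neighbours ≥ 3, adopts the app.
  Cal: 1 of 3 neighbours < 2, below threshold.
  Dee: 2 of 4 neighbours < 3, below threshold.
  Pia: 1 of 4 neighbours < 3, below threshold.
Round 4 — no new adoptions; cascade stops.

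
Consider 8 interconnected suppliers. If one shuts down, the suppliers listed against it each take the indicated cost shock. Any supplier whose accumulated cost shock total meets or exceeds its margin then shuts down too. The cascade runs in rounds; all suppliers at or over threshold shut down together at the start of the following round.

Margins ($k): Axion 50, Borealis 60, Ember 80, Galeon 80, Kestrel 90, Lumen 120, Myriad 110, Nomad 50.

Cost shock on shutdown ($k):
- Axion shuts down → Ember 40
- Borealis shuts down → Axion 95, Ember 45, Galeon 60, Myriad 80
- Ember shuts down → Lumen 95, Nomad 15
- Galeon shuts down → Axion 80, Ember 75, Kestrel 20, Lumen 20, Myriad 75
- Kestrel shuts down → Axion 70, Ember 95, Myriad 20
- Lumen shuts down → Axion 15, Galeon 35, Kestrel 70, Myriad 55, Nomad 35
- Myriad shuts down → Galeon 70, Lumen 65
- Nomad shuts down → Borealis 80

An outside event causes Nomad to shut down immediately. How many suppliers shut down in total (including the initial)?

Round 1 — Nomad shuts down (initial).
  Borealis: +80 → 80 ≥ 60
Round 2 — Borealis shuts down.
  Axion: +95 → 95 ≥ 50
  Ember: +45 → 45 < 80
  Galeon: +60 → 60 < 80
  Myriad: +80 → 80 < 110
Round 3 — Axion shuts down.
  Ember: +40 → 85 ≥ 80
Round 4 — Ember shuts down.
  Lumen: +95 → 95 < 120
No further shutdowns.

4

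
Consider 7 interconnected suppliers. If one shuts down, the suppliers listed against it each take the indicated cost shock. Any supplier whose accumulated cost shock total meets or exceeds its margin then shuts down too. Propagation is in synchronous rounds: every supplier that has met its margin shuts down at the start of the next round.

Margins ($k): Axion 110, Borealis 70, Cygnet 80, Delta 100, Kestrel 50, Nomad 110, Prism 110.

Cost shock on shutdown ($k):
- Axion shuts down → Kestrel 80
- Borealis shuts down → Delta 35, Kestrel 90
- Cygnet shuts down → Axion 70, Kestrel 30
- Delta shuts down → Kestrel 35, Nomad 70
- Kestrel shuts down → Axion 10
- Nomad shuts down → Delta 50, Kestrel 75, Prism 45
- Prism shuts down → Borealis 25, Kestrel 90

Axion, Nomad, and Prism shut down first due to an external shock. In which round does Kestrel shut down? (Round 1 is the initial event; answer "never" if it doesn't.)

Round 1 — Axion, Nomad, Prism shut down (initial).
  Borealis: +25 → 25 < 70
  Delta: +50 → 50 < 100
  Kestrel: +80+75+90 → 245 ≥ 50
Round 2 — Kestrel shuts down.
No further shutdowns.

2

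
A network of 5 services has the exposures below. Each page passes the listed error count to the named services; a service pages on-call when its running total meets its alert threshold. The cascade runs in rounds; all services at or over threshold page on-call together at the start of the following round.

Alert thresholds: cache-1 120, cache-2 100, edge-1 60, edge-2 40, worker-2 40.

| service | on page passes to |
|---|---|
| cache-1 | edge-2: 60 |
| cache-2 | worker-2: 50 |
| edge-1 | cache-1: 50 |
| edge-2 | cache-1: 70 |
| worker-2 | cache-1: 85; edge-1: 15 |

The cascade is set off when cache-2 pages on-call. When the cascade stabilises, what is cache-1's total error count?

85

Round 1 — cache-2 pages on-call (initial).
  worker-2: +50 → 50 ≥ 40
Round 2 — worker-2 pages on-call.
  cache-1: +85 → 85 < 120
  edge-1: +15 → 15 < 60
No further pages.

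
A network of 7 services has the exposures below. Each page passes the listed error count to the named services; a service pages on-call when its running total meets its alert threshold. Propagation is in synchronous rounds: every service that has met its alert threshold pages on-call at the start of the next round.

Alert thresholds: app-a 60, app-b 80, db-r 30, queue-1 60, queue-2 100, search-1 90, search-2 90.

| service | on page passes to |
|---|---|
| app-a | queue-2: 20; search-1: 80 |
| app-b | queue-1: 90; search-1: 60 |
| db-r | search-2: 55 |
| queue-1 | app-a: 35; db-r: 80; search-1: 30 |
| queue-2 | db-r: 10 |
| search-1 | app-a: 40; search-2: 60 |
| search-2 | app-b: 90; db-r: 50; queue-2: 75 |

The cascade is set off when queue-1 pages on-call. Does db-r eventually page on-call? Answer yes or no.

Round 1 — queue-1 pages on-call (initial).
  app-a: +35 → 35 < 60
  db-r: +80 → 80 ≥ 30
  search-1: +30 → 30 < 90
Round 2 — db-r pages on-call.
  search-2: +55 → 55 < 90
No further pages.

yes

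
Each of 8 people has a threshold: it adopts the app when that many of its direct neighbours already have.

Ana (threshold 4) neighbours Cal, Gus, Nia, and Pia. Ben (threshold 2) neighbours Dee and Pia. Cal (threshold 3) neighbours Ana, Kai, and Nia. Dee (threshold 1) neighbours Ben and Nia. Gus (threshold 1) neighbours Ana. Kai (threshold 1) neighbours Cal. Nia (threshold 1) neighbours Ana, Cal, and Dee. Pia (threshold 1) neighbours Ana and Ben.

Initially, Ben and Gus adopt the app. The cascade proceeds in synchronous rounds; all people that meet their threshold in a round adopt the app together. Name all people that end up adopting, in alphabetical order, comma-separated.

Ben, Dee, Gus, Nia, Pia

Round 1 — Ben, Gus adopt the app (initial).
Round 2 — checking thresholds:
  Ana: 1 of 4 neighbours < 4, holds.
  Dee: 1 of 2 neighbours ≥ 1, adopts the app.
  Pia: 1 of 2 neighbours ≥ 1, adopts the app.
Round 3 — checking thresholds:
  Ana: 2 of 4 neighbours < 4, holds.
  Nia: 1 of 3 neighbours ≥ 1, adopts the app.
Round 4 — no new adoptions; cascade stops.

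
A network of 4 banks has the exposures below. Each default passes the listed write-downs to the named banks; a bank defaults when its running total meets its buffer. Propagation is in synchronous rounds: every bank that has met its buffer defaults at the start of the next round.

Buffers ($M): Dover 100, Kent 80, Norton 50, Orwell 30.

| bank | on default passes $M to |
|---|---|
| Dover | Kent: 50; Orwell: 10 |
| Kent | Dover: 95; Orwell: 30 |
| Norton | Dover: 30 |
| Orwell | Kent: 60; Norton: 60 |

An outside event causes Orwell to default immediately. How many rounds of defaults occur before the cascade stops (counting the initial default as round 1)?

Round 1 — Orwell defaults (initial).
  Kent: +60 → 60 < 80
  Norton: +60 → 60 ≥ 50
Round 2 — Norton defaults.
  Dover: +30 → 30 < 100
No further defaults.

2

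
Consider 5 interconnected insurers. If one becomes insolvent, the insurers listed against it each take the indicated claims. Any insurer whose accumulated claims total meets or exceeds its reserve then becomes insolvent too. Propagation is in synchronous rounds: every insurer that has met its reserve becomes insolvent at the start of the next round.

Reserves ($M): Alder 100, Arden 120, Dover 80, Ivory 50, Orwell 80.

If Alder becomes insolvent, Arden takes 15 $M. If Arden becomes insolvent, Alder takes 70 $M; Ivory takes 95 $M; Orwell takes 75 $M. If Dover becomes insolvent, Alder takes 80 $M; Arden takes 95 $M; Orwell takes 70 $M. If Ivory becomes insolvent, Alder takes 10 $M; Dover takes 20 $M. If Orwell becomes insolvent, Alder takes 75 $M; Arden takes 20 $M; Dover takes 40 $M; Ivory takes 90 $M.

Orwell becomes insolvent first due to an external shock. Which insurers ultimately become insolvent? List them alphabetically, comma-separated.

Round 1 — Orwell becomes insolvent (initial).
  Alder: +75 → 75 < 100
  Arden: +20 → 20 < 120
  Dover: +40 → 40 < 80
  Ivory: +90 → 90 ≥ 50
Round 2 — Ivory becomes insolvent.
  Alder: +10 → 85 < 100
  Dover: +20 → 60 < 80
No further insolvencies.

Ivory, Orwell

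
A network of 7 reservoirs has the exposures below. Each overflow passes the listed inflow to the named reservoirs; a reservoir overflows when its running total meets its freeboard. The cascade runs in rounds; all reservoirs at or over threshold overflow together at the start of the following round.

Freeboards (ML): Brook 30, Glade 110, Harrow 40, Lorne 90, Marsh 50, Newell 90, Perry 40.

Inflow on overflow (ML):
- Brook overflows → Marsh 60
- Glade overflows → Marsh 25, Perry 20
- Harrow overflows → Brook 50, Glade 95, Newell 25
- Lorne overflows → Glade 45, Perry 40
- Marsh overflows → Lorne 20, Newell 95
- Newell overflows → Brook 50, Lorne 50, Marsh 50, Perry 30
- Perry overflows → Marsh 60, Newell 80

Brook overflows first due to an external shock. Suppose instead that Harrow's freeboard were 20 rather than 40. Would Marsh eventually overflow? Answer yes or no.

yes

With Harrow's freeboard at 20:
Round 1 — Brook overflows (initial).
  Marsh: +60 → 60 ≥ 50
Round 2 — Marsh overflows.
  Lorne: +20 → 20 < 90
  Newell: +95 → 95 ≥ 90
Round 3 — Newell overflows.
  Lorne: +50 → 70 < 90
  Perry: +30 → 30 < 40
No further overflows.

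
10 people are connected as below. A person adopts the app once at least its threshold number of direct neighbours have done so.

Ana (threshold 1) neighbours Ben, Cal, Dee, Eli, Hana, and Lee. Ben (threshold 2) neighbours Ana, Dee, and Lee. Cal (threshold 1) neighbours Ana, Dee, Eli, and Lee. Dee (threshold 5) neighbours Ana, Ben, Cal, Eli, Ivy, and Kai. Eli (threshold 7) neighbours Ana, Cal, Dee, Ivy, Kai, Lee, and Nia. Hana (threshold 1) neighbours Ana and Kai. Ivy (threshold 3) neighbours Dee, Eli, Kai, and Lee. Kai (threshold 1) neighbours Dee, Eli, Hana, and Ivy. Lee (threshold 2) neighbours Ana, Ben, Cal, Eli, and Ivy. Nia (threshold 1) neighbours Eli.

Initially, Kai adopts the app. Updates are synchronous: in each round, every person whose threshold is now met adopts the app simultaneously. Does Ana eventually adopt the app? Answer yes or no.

yes

Round 1 — Kai adopts the app (initial).
Round 2 — checking thresholds:
  Dee: 1 of 6 neighbours < 5, below threshold.
  Eli: 1 of 7 neighbours < 7, below threshold.
  Hana: 1 of 2 neighbours ≥ 1, adopts the app.
  Ivy: 1 of 4 neighbours < 3, below threshold.
Round 3 — checking thresholds:
  Ana: 1 of 6 neighbours ≥ 1, adopts the app.
  Dee: 1 of 6 neighbours < 5, below threshold.
  Eli: 1 of 7 neighbours < 7, below threshold.
  Ivy: 1 of 4 neighbours < 3, below threshold.
Round 4 — checking thresholds:
  Ben: 1 of 3 neighbours < 2, below threshold.
  Cal: 1 of 4 neighbours ≥ 1, adopts the app.
  Dee: 2 of 6 neighbours < 5, below threshold.
  Eli: 2 of 7 neighbours < 7, below threshold.
  Ivy: 1 of 4 neighbours < 3, below threshold.
  Lee: 1 of 5 neighbours < 2, below threshold.
Round 5 — checking thresholds:
  Ben: 1 of 3 neighbours < 2, below threshold.
  Dee: 3 of 6 neighbours < 5, below threshold.
  Eli: 3 of 7 neighbours < 7, below threshold.
  Ivy: 1 of 4 neighbours < 3, below threshold.
  Lee: 2 of 5 neighbours ≥ 2, adopts the app.
Round 6 — checking thresholds:
  Ben: 2 of 3 neighbours ≥ 2, adopts the app.
  Dee: 3 of 6 neighbours < 5, below threshold.
  Eli: 4 of 7 neighbours < 7, below threshold.
  Ivy: 2 of 4 neighbours < 3, below threshold.
Round 7 — no new adoptions; cascade stops.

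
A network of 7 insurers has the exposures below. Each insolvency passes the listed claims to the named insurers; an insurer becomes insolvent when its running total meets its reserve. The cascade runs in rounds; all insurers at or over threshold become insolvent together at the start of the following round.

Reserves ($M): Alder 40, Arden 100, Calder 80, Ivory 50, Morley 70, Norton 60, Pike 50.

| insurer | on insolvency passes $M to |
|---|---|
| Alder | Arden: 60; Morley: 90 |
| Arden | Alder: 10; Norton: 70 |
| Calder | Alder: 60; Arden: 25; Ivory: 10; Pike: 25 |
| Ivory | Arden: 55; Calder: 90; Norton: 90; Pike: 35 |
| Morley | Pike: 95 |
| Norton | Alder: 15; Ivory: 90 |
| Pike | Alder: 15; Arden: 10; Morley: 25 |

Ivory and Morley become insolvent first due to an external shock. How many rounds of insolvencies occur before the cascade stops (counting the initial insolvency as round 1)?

Round 1 — Ivory, Morley become insolvent (initial).
  Arden: +55 → 55 < 100
  Calder: +90 → 90 ≥ 80
  Norton: +90 → 90 ≥ 60
  Pike: +35+95 → 130 ≥ 50
Round 2 — Calder, Norton, Pike become insolvent.
  Alder: +60+15+15 → 90 ≥ 40
  Arden: +25+10 → 90 < 100
Round 3 — Alder becomes insolvent.
  Arden: +60 → 150 ≥ 100
Round 4 — Arden becomes insolvent.
No further insolvencies.

4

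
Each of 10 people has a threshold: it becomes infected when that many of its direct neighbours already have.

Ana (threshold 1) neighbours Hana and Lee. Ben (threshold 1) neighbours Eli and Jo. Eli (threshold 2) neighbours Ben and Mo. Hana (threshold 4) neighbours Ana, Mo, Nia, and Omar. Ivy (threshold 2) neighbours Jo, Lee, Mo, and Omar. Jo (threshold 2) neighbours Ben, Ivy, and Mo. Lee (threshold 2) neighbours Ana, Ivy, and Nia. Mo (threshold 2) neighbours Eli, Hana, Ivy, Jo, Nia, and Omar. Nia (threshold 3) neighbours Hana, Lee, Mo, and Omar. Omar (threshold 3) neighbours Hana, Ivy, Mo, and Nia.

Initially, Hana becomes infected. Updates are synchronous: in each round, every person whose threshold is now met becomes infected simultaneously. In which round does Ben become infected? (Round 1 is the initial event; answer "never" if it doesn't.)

Round 1 — Hana becomes infected (initial).
Round 2 — checking thresholds:
  Ana: 1 of 2 neighbours ≥ 1, becomes infected.
  Mo: 1 of 6 neighbours < 2, not yet.
  Nia: 1 of 4 neighbours < 3, not yet.
  Omar: 1 of 4 neighbours < 3, not yet.
Round 3 — no new infections; cascade stops.

never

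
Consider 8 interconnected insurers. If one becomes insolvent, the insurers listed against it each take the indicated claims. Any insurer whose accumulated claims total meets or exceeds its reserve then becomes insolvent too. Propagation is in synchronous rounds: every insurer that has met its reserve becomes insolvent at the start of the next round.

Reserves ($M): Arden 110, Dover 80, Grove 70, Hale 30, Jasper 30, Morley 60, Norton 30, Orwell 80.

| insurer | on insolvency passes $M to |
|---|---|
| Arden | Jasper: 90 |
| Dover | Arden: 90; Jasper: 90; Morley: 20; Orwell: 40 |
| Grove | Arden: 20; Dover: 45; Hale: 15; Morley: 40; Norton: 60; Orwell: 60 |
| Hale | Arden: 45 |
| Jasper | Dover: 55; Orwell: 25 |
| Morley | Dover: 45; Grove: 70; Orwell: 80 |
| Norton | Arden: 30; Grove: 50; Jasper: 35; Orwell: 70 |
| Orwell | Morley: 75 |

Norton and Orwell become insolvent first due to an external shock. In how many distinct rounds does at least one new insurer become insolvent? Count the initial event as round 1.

Round 1 — Norton, Orwell become insolvent (initial).
  Arden: +30 → 30 < 110
  Grove: +50 → 50 < 70
  Jasper: +35 → 35 ≥ 30
  Morley: +75 → 75 ≥ 60
Round 2 — Jasper, Morley become insolvent.
  Dover: +55+45 → 100 ≥ 80
  Grove: +70 → 120 ≥ 70
Round 3 — Dover, Grove become insolvent.
  Arden: +90+20 → 140 ≥ 110
  Hale: +15 → 15 < 30
Round 4 — Arden becomes insolvent.
No further insolvencies.

4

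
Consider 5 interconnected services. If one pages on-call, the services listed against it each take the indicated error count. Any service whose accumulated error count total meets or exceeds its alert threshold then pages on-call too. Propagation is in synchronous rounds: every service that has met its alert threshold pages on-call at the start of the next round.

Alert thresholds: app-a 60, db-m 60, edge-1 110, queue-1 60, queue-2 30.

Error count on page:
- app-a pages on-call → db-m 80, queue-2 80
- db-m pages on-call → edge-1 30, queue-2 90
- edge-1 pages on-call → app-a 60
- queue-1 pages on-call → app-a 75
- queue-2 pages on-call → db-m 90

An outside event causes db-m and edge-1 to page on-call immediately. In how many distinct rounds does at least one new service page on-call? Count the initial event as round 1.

Round 1 — db-m, edge-1 page on-call (initial).
  app-a: +60 → 60 ≥ 60
  queue-2: +90 → 90 ≥ 30
Round 2 — app-a, queue-2 page on-call.
No further pages.

2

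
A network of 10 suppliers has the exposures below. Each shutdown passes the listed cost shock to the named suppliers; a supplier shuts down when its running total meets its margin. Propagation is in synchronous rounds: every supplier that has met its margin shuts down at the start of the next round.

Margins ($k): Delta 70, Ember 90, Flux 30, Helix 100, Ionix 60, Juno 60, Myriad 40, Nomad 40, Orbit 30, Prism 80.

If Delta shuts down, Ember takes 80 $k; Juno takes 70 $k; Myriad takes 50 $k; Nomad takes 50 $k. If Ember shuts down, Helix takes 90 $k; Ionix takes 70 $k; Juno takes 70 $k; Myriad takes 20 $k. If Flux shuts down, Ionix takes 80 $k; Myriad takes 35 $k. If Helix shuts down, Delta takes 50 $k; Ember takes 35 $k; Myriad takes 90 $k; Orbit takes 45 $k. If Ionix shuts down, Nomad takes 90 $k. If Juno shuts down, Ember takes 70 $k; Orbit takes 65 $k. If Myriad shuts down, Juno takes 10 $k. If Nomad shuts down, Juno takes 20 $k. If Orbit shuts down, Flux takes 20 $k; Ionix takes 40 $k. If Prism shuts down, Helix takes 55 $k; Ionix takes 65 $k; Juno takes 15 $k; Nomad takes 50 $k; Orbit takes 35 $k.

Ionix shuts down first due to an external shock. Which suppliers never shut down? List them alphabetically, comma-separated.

Round 1 — Ionix shuts down (initial).
  Nomad: +90 → 90 ≥ 40
Round 2 — Nomad shuts down.
  Juno: +20 → 20 < 60
No further shutdowns.

Delta, Ember, Flux, Helix, Juno, Myriad, Orbit, Prism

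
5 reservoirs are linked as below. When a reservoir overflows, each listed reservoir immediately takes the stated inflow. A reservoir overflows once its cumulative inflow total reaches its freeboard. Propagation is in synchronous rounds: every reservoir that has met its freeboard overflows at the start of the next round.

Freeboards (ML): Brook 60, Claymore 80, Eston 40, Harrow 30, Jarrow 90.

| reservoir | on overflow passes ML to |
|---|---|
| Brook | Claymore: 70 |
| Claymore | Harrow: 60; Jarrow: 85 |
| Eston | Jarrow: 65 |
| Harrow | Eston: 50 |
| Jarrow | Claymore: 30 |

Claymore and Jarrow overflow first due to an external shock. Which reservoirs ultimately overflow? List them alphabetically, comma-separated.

Round 1 — Claymore, Jarrow overflow (initial).
  Harrow: +60 → 60 ≥ 30
Round 2 — Harrow overflows.
  Eston: +50 → 50 ≥ 40
Round 3 — Eston overflows.
No further overflows.

Claymore, Eston, Harrow, Jarrow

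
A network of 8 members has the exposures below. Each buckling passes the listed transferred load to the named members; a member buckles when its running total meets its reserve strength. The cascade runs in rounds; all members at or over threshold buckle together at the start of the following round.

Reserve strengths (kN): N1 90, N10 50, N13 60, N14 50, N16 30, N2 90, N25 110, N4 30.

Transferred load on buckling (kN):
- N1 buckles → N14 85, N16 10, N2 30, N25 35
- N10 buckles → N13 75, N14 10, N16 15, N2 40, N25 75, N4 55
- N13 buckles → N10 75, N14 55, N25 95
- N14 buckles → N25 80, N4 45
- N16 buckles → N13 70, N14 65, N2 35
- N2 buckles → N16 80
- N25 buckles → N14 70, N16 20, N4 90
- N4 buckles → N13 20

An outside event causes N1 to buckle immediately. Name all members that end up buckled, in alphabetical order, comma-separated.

N1, N10, N13, N14, N16, N2, N25, N4

Round 1 — N1 buckles (initial).
  N14: +85 → 85 ≥ 50
  N16: +10 → 10 < 30
  N2: +30 → 30 < 90
  N25: +35 → 35 < 110
Round 2 — N14 buckles.
  N25: +80 → 115 ≥ 110
  N4: +45 → 45 ≥ 30
Round 3 — N25, N4 buckle.
  N13: +20 → 20 < 60
  N16: +20 → 30 ≥ 30
Round 4 — N16 buckles.
  N13: +70 → 90 ≥ 60
  N2: +35 → 65 < 90
Round 5 — N13 buckles.
  N10: +75 → 75 ≥ 50
Round 6 — N10 buckles.
  N2: +40 → 105 ≥ 90
Round 7 — N2 buckles.
No further bucklings.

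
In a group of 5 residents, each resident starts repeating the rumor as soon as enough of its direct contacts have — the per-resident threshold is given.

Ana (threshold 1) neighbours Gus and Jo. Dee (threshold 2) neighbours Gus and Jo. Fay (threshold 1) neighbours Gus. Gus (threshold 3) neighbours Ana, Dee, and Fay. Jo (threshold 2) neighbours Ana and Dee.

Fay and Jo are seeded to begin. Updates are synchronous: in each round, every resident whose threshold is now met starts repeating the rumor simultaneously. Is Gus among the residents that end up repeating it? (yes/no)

no

Round 1 — Fay, Jo start repeating the rumor (initial).
Round 2 — checking thresholds:
  Ana: 1 of 2 neighbours ≥ 1, starts repeating the rumor.
  Dee: 1 of 2 neighbours < 2, not yet.
  Gus: 1 of 3 neighbours < 3, not yet.
Round 3 — no new spreads; cascade stops.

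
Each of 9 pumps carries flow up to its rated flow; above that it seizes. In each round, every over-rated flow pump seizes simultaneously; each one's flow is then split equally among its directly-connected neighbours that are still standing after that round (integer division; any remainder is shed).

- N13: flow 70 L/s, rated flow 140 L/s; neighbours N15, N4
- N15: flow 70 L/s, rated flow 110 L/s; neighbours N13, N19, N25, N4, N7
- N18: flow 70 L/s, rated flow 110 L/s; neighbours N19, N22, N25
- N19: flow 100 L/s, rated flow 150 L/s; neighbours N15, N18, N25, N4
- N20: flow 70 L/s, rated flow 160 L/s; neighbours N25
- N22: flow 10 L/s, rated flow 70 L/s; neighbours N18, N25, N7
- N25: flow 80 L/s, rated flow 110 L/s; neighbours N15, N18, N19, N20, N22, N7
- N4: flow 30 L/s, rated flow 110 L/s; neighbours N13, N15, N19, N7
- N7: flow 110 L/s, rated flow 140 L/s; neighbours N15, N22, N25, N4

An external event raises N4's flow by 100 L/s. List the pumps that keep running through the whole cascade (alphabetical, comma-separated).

Round 1 — N4 at 130 > 110. N4 seizes.
  N4 sheds 130 L/s to N13, N15, N19, N7: 32 each (2 lost).
    N13: 70+32 = 102 ≤ 140
    N15: 70+32 = 102 ≤ 110
    N19: 100+32 = 132 ≤ 150
    N7: 110+32 = 142 > 140
Round 2 — N7 seizes.
  N7 sheds 142 L/s to N15, N22, N25: 47 each (1 lost).
    N15: 102+47 = 149 > 110
    N22: 10+47 = 57 ≤ 70
    N25: 80+47 = 127 > 110
Round 3 — N15, N25 seize.
  N15 sheds 149 L/s to N13, N19: 74 each (1 lost).
    N13: 102+74 = 176 > 140
    N19: 132+74 = 206 > 150
  N25 sheds 127 L/s to N18, N19, N20, N22: 31 each (3 lost).
    N18: 70+31 = 101 ≤ 110
    N19: 206+31 = 237 > 150
    N20: 70+31 = 101 ≤ 160
    N22: 57+31 = 88 > 70
Round 4 — N13, N19, N22 seize.
  N13 sheds 176 L/s: no online neighbours, lost.
  N19 sheds 237 L/s to N18: 237 each.
    N18: 101+237 = 338 > 110
  N22 sheds 88 L/s to N18: 88 each.
    N18: 338+88 = 426 > 110
Round 5 — N18 seizes.
  N18 sheds 426 L/s: no online neighbours, lost.
No further seizures.

N20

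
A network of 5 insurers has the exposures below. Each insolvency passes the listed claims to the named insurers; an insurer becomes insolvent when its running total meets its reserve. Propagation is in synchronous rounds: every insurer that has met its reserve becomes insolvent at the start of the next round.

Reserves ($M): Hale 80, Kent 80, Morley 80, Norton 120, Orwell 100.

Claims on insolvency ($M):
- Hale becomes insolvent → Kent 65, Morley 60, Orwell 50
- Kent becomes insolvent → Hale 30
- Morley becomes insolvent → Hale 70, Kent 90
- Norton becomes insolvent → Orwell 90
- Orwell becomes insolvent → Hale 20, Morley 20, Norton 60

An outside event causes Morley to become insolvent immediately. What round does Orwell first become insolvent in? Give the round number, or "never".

Round 1 — Morley becomes insolvent (initial).
  Hale: +70 → 70 < 80
  Kent: +90 → 90 ≥ 80
Round 2 — Kent becomes insolvent.
  Hale: +30 → 100 ≥ 80
Round 3 — Hale becomes insolvent.
  Orwell: +50 → 50 < 100
No further insolvencies.

never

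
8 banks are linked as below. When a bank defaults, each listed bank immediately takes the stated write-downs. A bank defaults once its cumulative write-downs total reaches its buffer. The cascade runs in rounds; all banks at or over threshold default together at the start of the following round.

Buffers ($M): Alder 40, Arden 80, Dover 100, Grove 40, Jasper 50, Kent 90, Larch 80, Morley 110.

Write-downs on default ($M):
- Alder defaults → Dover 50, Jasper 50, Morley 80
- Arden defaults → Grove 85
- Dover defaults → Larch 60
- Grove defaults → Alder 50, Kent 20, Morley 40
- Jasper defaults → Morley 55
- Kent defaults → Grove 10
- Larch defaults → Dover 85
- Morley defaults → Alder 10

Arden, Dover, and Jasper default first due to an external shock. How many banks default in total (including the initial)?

6

Round 1 — Arden, Dover, Jasper default (initial).
  Grove: +85 → 85 ≥ 40
  Larch: +60 → 60 < 80
  Morley: +55 → 55 < 110
Round 2 — Grove defaults.
  Alder: +50 → 50 ≥ 40
  Kent: +20 → 20 < 90
  Morley: +40 → 95 < 110
Round 3 — Alder defaults.
  Morley: +80 → 175 ≥ 110
Round 4 — Morley defaults.
No further defaults.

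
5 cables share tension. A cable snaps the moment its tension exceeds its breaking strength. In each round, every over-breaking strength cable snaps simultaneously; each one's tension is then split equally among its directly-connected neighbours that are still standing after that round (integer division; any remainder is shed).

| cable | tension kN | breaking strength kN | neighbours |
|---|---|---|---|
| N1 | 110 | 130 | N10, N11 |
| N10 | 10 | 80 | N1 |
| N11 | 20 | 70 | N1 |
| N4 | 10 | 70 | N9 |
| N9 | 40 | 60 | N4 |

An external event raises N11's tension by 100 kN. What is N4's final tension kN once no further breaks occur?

Round 1 — N11 at 120 > 70. N11 snaps.
  N11 sheds 120 kN to N1: 120 each.
    N1: 110+120 = 230 > 130
Round 2 — N1 snaps.
  N1 sheds 230 kN to N10: 230 each.
    N10: 10+230 = 240 > 80
Round 3 — N10 snaps.
  N10 sheds 240 kN: no online neighbours, lost.
No further breaks.

10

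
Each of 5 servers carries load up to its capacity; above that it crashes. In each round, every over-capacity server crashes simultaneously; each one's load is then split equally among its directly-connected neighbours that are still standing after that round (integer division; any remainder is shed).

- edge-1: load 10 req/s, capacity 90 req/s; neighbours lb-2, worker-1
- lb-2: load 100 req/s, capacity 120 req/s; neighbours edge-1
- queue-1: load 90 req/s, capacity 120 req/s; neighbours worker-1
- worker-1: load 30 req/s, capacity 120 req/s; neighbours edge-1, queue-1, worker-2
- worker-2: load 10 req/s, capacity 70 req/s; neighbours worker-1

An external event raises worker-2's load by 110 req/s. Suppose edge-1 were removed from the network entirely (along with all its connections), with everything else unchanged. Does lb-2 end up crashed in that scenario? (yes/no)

no

With edge-1 removed:
Round 1 — worker-2 at 120 > 70. worker-2 crashes.
  worker-2 sheds 120 req/s to worker-1: 120 each.
    worker-1: 30+120 = 150 > 120
Round 2 — worker-1 crashes.
  worker-1 sheds 150 req/s to queue-1: 150 each.
    queue-1: 90+150 = 240 > 120
Round 3 — queue-1 crashes.
  queue-1 sheds 240 req/s: no online neighbours, lost.
No further crashes.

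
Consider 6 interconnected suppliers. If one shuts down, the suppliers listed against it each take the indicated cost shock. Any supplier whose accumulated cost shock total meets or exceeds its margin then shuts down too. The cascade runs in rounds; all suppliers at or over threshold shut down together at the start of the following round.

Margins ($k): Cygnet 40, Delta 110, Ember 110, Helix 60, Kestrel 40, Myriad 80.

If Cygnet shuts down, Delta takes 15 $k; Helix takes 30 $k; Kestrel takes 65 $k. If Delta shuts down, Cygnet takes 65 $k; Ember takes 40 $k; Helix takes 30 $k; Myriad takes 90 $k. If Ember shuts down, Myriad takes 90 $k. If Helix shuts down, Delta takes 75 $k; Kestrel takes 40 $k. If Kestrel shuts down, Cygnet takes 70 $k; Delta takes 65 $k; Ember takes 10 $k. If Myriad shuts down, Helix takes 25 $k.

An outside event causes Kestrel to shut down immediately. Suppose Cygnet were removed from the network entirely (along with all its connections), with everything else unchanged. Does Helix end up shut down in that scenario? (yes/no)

With Cygnet removed:
Round 1 — Kestrel shuts down (initial).
  Delta: +65 → 65 < 110
  Ember: +10 → 10 < 110
No further shutdowns.

no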